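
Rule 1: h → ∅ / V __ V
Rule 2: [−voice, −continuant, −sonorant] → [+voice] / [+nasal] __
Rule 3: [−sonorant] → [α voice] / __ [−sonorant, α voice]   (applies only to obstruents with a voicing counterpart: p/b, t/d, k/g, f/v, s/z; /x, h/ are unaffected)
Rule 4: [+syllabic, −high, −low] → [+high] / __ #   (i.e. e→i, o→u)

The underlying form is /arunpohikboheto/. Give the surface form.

Rule 1 (intervocalic h-deletion): /h/ occurs between vowels /o/ and /i/, so it deletes. /h/ occurs between vowels /o/ and /e/, so it deletes. /arunpohikboheto/ → arunpoikboeto.
Rule 2 (post-nasal voicing): /p/ is a voiceless stop immediately after the nasal /n/, so it voices to [b]. /arunpoikboeto/ → arunboikboeto.
Rule 3 (regressive voicing assimilation): /k/ precedes the voiced obstruent /b/, so it voices to [g] by assimilation. /arunboikboeto/ → arunboigboeto.
Rule 4 (final vowel raising): /o/ is a mid vowel in word-final position, so it raises to [u]. /arunboigboeto/ → arunboigboetu.

arunboigboetu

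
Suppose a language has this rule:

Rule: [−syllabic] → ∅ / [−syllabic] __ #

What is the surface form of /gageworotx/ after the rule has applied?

gageworot

/x/ is the second consonant of a word-final cluster /tx/, so it deletes.
The other instances of /g/, /w/, /r/, /t/ do not occur in the required environment and remain unchanged.
Surface form: [gageworot].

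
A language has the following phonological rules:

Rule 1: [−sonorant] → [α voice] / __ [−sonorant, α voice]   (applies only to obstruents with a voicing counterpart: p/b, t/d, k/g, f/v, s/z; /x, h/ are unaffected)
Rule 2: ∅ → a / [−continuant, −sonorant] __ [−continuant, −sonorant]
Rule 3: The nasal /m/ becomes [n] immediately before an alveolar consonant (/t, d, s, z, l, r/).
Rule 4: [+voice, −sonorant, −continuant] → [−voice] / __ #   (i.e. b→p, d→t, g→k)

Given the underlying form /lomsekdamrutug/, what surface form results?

lonsegadanrutuk

Rule 1 (regressive voicing assimilation): /k/ precedes the voiced obstruent /d/, so it voices to [g] by assimilation. /lomsekdamrutug/ → lomsegdamrutug.
Rule 2 (stop-cluster a-epenthesis): /g/ and /d/ form a stop–stop cluster, so [a] is inserted between them. /lomsegdamrutug/ → lomsegadamrutug.
Rule 3 (nasal place assimilation): /m/ precedes the alveolar consonant /s/, so it assimilates in place to [n]. /m/ precedes the alveolar consonant /r/, so it assimilates in place to [n]. /lomsegadamrutug/ → lonsegadanrutug.
Rule 4 (final devoicing): /g/ is a voiced stop in word-final position, so it devoices to [k]. /lonsegadanrutug/ → lonsegadanrutuk.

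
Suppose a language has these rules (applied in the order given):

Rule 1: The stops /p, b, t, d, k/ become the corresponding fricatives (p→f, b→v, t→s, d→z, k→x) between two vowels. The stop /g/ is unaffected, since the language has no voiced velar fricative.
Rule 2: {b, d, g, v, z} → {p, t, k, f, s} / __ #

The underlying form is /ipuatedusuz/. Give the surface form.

ifuasezusus

Rule 1 (intervocalic spirantization): /p/ is a stop between vowels /i/ and /u/, so it spirantizes to the fricative [f]. /t/ is a stop between vowels /a/ and /e/, so it spirantizes to the fricative [s]. /d/ is a stop between vowels /e/ and /u/, so it spirantizes to the fricative [z]. /ipuatedusuz/ → ifuasezusuz.
Rule 2 (final devoicing): /z/ is a voiced obstruent in word-final position, so it devoices to [s]. /ifuasezusuz/ → ifuasezusus.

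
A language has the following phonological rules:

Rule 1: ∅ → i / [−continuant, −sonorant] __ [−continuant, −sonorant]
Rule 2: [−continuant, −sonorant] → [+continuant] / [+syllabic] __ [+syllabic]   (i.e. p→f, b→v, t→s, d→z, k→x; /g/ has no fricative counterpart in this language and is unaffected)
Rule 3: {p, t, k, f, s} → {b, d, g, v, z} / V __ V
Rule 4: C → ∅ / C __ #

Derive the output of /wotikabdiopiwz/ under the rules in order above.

wozixavizioviw

Rule 1 (stop-cluster i-epenthesis): /b/ and /d/ form a stop–stop cluster, so [i] is inserted between them. /wotikabdiopiwz/ → wotikabidiopiwz.
Rule 2 (intervocalic spirantization): /t/ is a stop between vowels /o/ and /i/, so it spirantizes to the fricative [s]. /k/ is a stop between vowels /i/ and /a/, so it spirantizes to the fricative [x]. /b/ is a stop between vowels /a/ and /i/, so it spirantizes to the fricative [v]. /d/ is a stop between vowels /i/ and /i/, so it spirantizes to the fricative [z]. /p/ is a stop between vowels /o/ and /i/, so it spirantizes to the fricative [f]. /wotikabidiopiwz/ → wosixaviziofiwz.
Rule 3 (intervocalic voicing): /s/ is a voiceless obstruent between vowels /o/ and /i/, so it voices to [z]. /f/ is a voiceless obstruent between vowels /o/ and /i/, so it voices to [v]. /wosixaviziofiwz/ → wozixavizioviwz.
Rule 4 (final cluster simplification): /z/ is the second consonant of a word-final cluster /wz/, so it deletes. /wozixavizioviwz/ → wozixavizioviw.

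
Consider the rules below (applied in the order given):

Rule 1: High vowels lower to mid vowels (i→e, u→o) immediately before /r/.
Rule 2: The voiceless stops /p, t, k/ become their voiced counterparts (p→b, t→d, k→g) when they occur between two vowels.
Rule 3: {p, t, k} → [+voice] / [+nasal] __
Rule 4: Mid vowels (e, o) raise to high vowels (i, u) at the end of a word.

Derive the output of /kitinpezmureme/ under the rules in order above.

kidinbezmoremi

Rule 1 (pre-rhotic lowering): /u/ is a high vowel immediately before /r/, so it lowers to [o]. /kitinpezmureme/ → kitinpezmoreme.
Rule 2 (intervocalic voicing): /t/ is a voiceless stop between vowels /i/ and /i/, so it voices to [d]. /kitinpezmoreme/ → kidinpezmoreme.
Rule 3 (post-nasal voicing): /p/ is a voiceless stop immediately after the nasal /n/, so it voices to [b]. /kidinpezmoreme/ → kidinbezmoreme.
Rule 4 (final vowel raising): /e/ is a mid vowel in word-final position, so it raises to [i]. /kidinbezmoreme/ → kidinbezmoremi.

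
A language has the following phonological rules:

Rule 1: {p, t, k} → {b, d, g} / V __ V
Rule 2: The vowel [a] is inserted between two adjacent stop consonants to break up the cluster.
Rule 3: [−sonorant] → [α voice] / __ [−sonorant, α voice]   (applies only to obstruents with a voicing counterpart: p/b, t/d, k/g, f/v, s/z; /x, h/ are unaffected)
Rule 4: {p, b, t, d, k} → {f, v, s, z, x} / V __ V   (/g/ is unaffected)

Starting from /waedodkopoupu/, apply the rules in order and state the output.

Rule 1 (intervocalic voicing): /p/ is a voiceless stop between vowels /o/ and /o/, so it voices to [b]. /p/ is a voiceless stop between vowels /u/ and /u/, so it voices to [b]. /waedodkopoupu/ → waedodkoboubu.
Rule 2 (stop-cluster a-epenthesis): /d/ and /k/ form a stop–stop cluster, so [a] is inserted between them. /waedodkoboubu/ → waedodakoboubu.
Rule 3 (regressive voicing assimilation): no segment meets the environment; /waedodakoboubu/ is unchanged.
Rule 4 (intervocalic spirantization): /d/ is a stop between vowels /e/ and /o/, so it spirantizes to the fricative [z]. /d/ is a stop between vowels /o/ and /a/, so it spirantizes to the fricative [z]. /k/ is a stop between vowels /a/ and /o/, so it spirantizes to the fricative [x]. /b/ is a stop between vowels /o/ and /o/, so it spirantizes to the fricative [v]. /b/ is a stop between vowels /u/ and /u/, so it spirantizes to the fricative [v]. /waedodakoboubu/ → waezozaxovouvu.

waezozaxovouvu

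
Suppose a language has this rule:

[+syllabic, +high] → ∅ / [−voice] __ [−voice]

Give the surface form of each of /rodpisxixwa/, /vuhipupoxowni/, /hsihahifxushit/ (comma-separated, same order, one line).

/rodpisxixwa/: /i/ is a high vowel flanked by voiceless consonants /p/ and /s/, so it deletes. /i/ is a high vowel flanked by voiceless consonants /x/ and /x/, so it deletes. → [rodpsxxwa].
/vuhipupoxowni/: /i/ is a high vowel flanked by voiceless consonants /h/ and /p/, so it deletes. /u/ is a high vowel flanked by voiceless consonants /p/ and /p/, so it deletes. → [vuhppoxowni].
/hsihahifxushit/: /i/ is a high vowel flanked by voiceless consonants /s/ and /h/, so it deletes. /i/ is a high vowel flanked by voiceless consonants /h/ and /f/, so it deletes. /u/ is a high vowel flanked by voiceless consonants /x/ and /s/, so it deletes. /i/ is a high vowel flanked by voiceless consonants /h/ and /t/, so it deletes. → [hshahfxsht].

rodpsxxwa, vuhppoxowni, hshahfxsht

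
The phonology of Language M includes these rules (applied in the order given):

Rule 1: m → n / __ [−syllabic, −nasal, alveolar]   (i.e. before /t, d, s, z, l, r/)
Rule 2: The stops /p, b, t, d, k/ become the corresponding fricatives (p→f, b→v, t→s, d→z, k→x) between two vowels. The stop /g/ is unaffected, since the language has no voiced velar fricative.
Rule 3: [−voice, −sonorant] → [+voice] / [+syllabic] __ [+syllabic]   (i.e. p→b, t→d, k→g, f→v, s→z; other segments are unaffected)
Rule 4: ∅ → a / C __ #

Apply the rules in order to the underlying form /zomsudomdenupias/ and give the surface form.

zonsuzondenuviasa

Rule 1 (nasal place assimilation): /m/ precedes the alveolar consonant /s/, so it assimilates in place to [n]. /m/ precedes the alveolar consonant /d/, so it assimilates in place to [n]. /zomsudomdenupias/ → zonsudondenupias.
Rule 2 (intervocalic spirantization): /d/ is a stop between vowels /u/ and /o/, so it spirantizes to the fricative [z]. /p/ is a stop between vowels /u/ and /i/, so it spirantizes to the fricative [f]. /zonsudondenupias/ → zonsuzondenufias.
Rule 3 (intervocalic voicing): /f/ is a voiceless obstruent between vowels /u/ and /i/, so it voices to [v]. /zonsuzondenufias/ → zonsuzondenuvias.
Rule 4 (final a-epenthesis): the form ends in the consonant /s/, so [a] is inserted word-finally. /zonsuzondenuvias/ → zonsuzondenuviasa.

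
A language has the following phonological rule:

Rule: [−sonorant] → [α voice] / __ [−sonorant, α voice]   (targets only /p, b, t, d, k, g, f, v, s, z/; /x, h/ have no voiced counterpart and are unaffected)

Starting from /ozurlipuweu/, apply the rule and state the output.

No segment of /ozurlipuweu/ meets the structural description of the rule, so the form surfaces unchanged.

ozurlipuweu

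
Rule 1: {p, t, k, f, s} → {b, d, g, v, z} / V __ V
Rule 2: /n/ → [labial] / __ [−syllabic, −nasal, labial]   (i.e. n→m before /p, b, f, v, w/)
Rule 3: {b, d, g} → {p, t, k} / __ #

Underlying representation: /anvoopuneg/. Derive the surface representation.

Rule 1 (intervocalic voicing): /p/ is a voiceless obstruent between vowels /o/ and /u/, so it voices to [b]. /anvoopuneg/ → anvoobuneg.
Rule 2 (nasal place assimilation): /n/ precedes the labial consonant /v/, so it assimilates in place to [m]. /anvoobuneg/ → amvoobuneg.
Rule 3 (final devoicing): /g/ is a voiced stop in word-final position, so it devoices to [k]. /amvoobuneg/ → amvoobunek.

amvoobunek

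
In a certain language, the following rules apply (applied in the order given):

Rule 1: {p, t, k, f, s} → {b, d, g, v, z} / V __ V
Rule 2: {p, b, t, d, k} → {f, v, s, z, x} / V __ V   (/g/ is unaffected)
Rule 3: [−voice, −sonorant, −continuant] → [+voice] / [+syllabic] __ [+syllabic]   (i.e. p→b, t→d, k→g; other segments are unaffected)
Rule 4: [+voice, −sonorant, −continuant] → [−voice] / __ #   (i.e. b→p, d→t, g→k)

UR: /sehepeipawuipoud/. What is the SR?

seheveivawuivout

Rule 1 (intervocalic voicing): /p/ is a voiceless obstruent between vowels /e/ and /e/, so it voices to [b]. /p/ is a voiceless obstruent between vowels /i/ and /a/, so it voices to [b]. /p/ is a voiceless obstruent between vowels /i/ and /o/, so it voices to [b]. /sehepeipawuipoud/ → sehebeibawuiboud.
Rule 2 (intervocalic spirantization): /b/ is a stop between vowels /e/ and /e/, so it spirantizes to the fricative [v]. /b/ is a stop between vowels /i/ and /a/, so it spirantizes to the fricative [v]. /b/ is a stop between vowels /i/ and /o/, so it spirantizes to the fricative [v]. /sehebeibawuiboud/ → seheveivawuivoud.
Rule 3 (intervocalic voicing): no segment meets the environment; /seheveivawuivoud/ is unchanged.
Rule 4 (final devoicing): /d/ is a voiced stop in word-final position, so it devoices to [t]. /seheveivawuivoud/ → seheveivawuivout.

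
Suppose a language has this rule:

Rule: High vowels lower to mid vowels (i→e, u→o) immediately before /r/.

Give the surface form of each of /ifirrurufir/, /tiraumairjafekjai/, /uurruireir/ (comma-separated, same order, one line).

iferrorufer, teraumaerjafekjai, uorruereer

/ifirrurufir/: /i/ is a high vowel immediately before /r/, so it lowers to [e]. /u/ is a high vowel immediately before /r/, so it lowers to [o]. /i/ is a high vowel immediately before /r/, so it lowers to [e]. → [iferrorufer].
/tiraumairjafekjai/: /i/ is a high vowel immediately before /r/, so it lowers to [e]. /i/ is a high vowel immediately before /r/, so it lowers to [e]. → [teraumaerjafekjai].
/uurruireir/: /u/ is a high vowel immediately before /r/, so it lowers to [o]. /i/ is a high vowel immediately before /r/, so it lowers to [e]. /i/ is a high vowel immediately before /r/, so it lowers to [e]. → [uorruereer].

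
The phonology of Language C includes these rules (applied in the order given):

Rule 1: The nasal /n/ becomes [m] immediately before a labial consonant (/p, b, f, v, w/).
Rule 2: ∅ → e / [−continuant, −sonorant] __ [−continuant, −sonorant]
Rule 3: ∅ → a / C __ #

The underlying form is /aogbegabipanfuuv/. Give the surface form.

aogebegabipamfuuva

Rule 1 (nasal place assimilation): /n/ precedes the labial consonant /f/, so it assimilates in place to [m]. /aogbegabipanfuuv/ → aogbegabipamfuuv.
Rule 2 (stop-cluster e-epenthesis): /g/ and /b/ form a stop–stop cluster, so [e] is inserted between them. /aogbegabipamfuuv/ → aogebegabipamfuuv.
Rule 3 (final a-epenthesis): the form ends in the consonant /v/, so [a] is inserted word-finally. /aogebegabipamfuuv/ → aogebegabipamfuuva.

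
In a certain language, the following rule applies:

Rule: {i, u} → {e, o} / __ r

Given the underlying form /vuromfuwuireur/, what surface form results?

voromfuwuereor

Scanning /vuromfuwuireur/: /u/ is a high vowel immediately before /r/, so it lowers to [o]; /u/ at position 7 is not in the conditioning environment; /u/ at position 9 is not in the conditioning environment; /i/ is a high vowel immediately before /r/, so it lowers to [e]; /u/ is a high vowel immediately before /r/, so it lowers to [o].
Result: [voromfuwuereor].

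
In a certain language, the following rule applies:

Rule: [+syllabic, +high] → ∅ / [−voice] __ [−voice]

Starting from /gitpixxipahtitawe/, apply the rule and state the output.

gitpxxpahttawe

/i/ is a high vowel flanked by voiceless consonants /p/ and /x/, so it deletes.
/i/ is a high vowel flanked by voiceless consonants /x/ and /p/, so it deletes.
/i/ is a high vowel flanked by voiceless consonants /t/ and /t/, so it deletes.
The other instance of /i/ does not occur in the required environment and remains unchanged.
Surface form: [gitpxxpahttawe].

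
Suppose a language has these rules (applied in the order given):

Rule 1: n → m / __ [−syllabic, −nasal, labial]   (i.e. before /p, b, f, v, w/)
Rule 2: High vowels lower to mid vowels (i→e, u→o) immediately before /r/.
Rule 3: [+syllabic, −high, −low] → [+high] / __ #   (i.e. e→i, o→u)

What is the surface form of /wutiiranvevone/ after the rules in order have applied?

wutieramvevoni

Rule 1 (nasal place assimilation): /n/ precedes the labial consonant /v/, so it assimilates in place to [m]. /wutiiranvevone/ → wutiiramvevone.
Rule 2 (pre-rhotic lowering): /i/ is a high vowel immediately before /r/, so it lowers to [e]. /wutiiramvevone/ → wutieramvevone.
Rule 3 (final vowel raising): /e/ is a mid vowel in word-final position, so it raises to [i]. /wutieramvevone/ → wutieramvevoni.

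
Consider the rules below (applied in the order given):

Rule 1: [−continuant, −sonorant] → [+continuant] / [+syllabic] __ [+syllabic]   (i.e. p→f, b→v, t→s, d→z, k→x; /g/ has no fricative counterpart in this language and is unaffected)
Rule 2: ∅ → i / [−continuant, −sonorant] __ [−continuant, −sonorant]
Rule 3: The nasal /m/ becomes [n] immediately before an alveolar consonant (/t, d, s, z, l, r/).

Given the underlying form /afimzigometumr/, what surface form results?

afinzigomesunr

Rule 1 (intervocalic spirantization): /t/ is a stop between vowels /e/ and /u/, so it spirantizes to the fricative [s]. /afimzigometumr/ → afimzigomesumr.
Rule 2 (stop-cluster i-epenthesis): no segment meets the environment; /afimzigomesumr/ is unchanged.
Rule 3 (nasal place assimilation): /m/ precedes the alveolar consonant /z/, so it assimilates in place to [n]. /m/ precedes the alveolar consonant /r/, so it assimilates in place to [n]. /afimzigomesumr/ → afinzigomesunr.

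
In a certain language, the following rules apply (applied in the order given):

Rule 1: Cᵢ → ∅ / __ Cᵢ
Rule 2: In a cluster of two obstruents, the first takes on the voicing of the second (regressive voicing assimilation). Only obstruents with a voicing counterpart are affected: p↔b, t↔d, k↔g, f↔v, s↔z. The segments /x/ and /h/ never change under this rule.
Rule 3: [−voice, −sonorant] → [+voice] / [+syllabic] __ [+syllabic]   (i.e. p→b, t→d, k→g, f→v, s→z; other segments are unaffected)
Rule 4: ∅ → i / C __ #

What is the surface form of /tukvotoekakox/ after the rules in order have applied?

tugvodoegagoxi

Rule 1 (degemination): no segment meets the environment; /tukvotoekakox/ is unchanged.
Rule 2 (regressive voicing assimilation): /k/ precedes the voiced obstruent /v/, so it voices to [g] by assimilation. /tukvotoekakox/ → tugvotoekakox.
Rule 3 (intervocalic voicing): /t/ is a voiceless obstruent between vowels /o/ and /o/, so it voices to [d]. /k/ is a voiceless obstruent between vowels /e/ and /a/, so it voices to [g]. /k/ is a voiceless obstruent between vowels /a/ and /o/, so it voices to [g]. /tugvotoekakox/ → tugvodoegagox.
Rule 4 (final i-epenthesis): the form ends in the consonant /x/, so [i] is inserted word-finally. /tugvodoegagox/ → tugvodoegagoxi.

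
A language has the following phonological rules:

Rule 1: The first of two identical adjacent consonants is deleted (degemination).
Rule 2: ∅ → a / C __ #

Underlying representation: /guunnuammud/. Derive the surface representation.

guunuamuda

Rule 1 (degemination): /nn/ is a geminate; the first /n/ deletes. /mm/ is a geminate; the first /m/ deletes. /guunnuammud/ → guunuamud.
Rule 2 (final a-epenthesis): the form ends in the consonant /d/, so [a] is inserted word-finally. /guunuamud/ → guunuamuda.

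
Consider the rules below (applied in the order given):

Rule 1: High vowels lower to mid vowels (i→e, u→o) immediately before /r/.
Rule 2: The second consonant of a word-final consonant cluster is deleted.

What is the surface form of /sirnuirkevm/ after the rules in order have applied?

sernuerkev

Rule 1 (pre-rhotic lowering): /i/ is a high vowel immediately before /r/, so it lowers to [e]. /i/ is a high vowel immediately before /r/, so it lowers to [e]. /sirnuirkevm/ → sernuerkevm.
Rule 2 (final cluster simplification): /m/ is the second consonant of a word-final cluster /vm/, so it deletes. /sernuerkevm/ → sernuerkev.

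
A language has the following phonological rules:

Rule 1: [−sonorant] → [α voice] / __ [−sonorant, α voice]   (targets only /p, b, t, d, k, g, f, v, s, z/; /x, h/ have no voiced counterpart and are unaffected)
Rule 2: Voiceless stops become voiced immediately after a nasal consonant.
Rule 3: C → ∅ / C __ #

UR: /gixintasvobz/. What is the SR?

Rule 1 (regressive voicing assimilation): /s/ precedes the voiced obstruent /v/, so it voices to [z] by assimilation. /gixintasvobz/ → gixintazvobz.
Rule 2 (post-nasal voicing): /t/ is a voiceless stop immediately after the nasal /n/, so it voices to [d]. /gixintazvobz/ → gixindazvobz.
Rule 3 (final cluster simplification): /z/ is the second consonant of a word-final cluster /bz/, so it deletes. /gixindazvobz/ → gixindazvob.

gixindazvob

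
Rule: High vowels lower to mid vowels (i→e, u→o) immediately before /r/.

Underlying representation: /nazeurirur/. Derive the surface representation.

/u/ is a high vowel immediately before /r/, so it lowers to [o].
/i/ is a high vowel immediately before /r/, so it lowers to [e].
/u/ is a high vowel immediately before /r/, so it lowers to [o].
Surface form: [nazeoreror].

nazeoreror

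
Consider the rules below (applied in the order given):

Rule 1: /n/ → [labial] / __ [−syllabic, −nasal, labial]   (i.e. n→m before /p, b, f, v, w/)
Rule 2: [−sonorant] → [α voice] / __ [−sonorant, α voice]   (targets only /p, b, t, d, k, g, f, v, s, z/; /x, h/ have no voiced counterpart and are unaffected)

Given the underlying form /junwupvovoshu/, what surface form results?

jumwubvovoshu

Rule 1 (nasal place assimilation): /n/ precedes the labial consonant /w/, so it assimilates in place to [m]. /junwupvovoshu/ → jumwupvovoshu.
Rule 2 (regressive voicing assimilation): /p/ precedes the voiced obstruent /v/, so it voices to [b] by assimilation. /jumwupvovoshu/ → jumwubvovoshu.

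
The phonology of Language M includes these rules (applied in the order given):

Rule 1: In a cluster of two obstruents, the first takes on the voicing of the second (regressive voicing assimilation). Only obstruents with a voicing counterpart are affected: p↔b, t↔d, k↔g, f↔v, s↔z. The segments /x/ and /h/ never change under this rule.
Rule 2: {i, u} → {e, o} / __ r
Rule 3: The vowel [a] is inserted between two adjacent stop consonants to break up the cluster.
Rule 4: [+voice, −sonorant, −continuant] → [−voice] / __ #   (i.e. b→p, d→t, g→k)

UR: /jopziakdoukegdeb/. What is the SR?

jobziagadoukegadep

Rule 1 (regressive voicing assimilation): /p/ precedes the voiced obstruent /z/, so it voices to [b] by assimilation. /k/ precedes the voiced obstruent /d/, so it voices to [g] by assimilation. /jopziakdoukegdeb/ → jobziagdoukegdeb.
Rule 2 (pre-rhotic lowering): no segment meets the environment; /jobziagdoukegdeb/ is unchanged.
Rule 3 (stop-cluster a-epenthesis): /g/ and /d/ form a stop–stop cluster, so [a] is inserted between them. /g/ and /d/ form a stop–stop cluster, so [a] is inserted between them. /jobziagdoukegdeb/ → jobziagadoukegadeb.
Rule 4 (final devoicing): /b/ is a voiced stop in word-final position, so it devoices to [p]. /jobziagadoukegadeb/ → jobziagadoukegadep.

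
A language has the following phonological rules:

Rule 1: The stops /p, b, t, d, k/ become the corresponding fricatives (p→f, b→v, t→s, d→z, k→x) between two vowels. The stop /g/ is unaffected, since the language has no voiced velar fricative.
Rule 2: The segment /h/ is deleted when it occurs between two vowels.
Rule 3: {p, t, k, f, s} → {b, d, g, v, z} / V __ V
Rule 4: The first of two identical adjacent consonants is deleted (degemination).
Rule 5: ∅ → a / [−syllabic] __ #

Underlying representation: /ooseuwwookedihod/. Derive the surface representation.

oozeuwooxezioda

Rule 1 (intervocalic spirantization): /k/ is a stop between vowels /o/ and /e/, so it spirantizes to the fricative [x]. /d/ is a stop between vowels /e/ and /i/, so it spirantizes to the fricative [z]. /ooseuwwookedihod/ → ooseuwwooxezihod.
Rule 2 (intervocalic h-deletion): /h/ occurs between vowels /i/ and /o/, so it deletes. /ooseuwwooxezihod/ → ooseuwwooxeziod.
Rule 3 (intervocalic voicing): /s/ is a voiceless obstruent between vowels /o/ and /e/, so it voices to [z]. /ooseuwwooxeziod/ → oozeuwwooxeziod.
Rule 4 (degemination): /ww/ is a geminate; the first /w/ deletes. /oozeuwwooxeziod/ → oozeuwooxeziod.
Rule 5 (final a-epenthesis): the form ends in the consonant /d/, so [a] is inserted word-finally. /oozeuwooxeziod/ → oozeuwooxezioda.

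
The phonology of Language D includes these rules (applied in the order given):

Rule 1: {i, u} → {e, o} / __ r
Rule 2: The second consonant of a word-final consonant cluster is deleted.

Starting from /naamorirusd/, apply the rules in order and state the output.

Rule 1 (pre-rhotic lowering): /i/ is a high vowel immediately before /r/, so it lowers to [e]. /naamorirusd/ → naamorerusd.
Rule 2 (final cluster simplification): /d/ is the second consonant of a word-final cluster /sd/, so it deletes. /naamorerusd/ → naamorerus.

naamorerus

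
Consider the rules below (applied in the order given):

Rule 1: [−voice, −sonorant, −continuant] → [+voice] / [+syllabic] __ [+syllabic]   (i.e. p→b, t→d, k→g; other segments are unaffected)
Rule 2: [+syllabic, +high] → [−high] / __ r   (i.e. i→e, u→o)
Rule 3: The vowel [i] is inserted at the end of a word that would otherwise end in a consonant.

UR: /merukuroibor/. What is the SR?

merugoroibori

Rule 1 (intervocalic voicing): /k/ is a voiceless stop between vowels /u/ and /u/, so it voices to [g]. /merukuroibor/ → meruguroibor.
Rule 2 (pre-rhotic lowering): /u/ is a high vowel immediately before /r/, so it lowers to [o]. /meruguroibor/ → merugoroibor.
Rule 3 (final i-epenthesis): the form ends in the consonant /r/, so [i] is inserted word-finally. /merugoroibor/ → merugoroibori.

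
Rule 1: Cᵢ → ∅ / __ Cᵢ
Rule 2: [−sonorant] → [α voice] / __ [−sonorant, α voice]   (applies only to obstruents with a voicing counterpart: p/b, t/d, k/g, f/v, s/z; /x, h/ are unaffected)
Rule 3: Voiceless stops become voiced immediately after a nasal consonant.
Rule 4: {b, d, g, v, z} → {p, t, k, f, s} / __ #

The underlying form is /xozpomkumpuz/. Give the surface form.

Rule 1 (degemination): no segment meets the environment; /xozpomkumpuz/ is unchanged.
Rule 2 (regressive voicing assimilation): /z/ precedes the voiceless obstruent /p/, so it devoices to [s] by assimilation. /xozpomkumpuz/ → xospomkumpuz.
Rule 3 (post-nasal voicing): /k/ is a voiceless stop immediately after the nasal /m/, so it voices to [g]. /p/ is a voiceless stop immediately after the nasal /m/, so it voices to [b]. /xospomkumpuz/ → xospomgumbuz.
Rule 4 (final devoicing): /z/ is a voiced obstruent in word-final position, so it devoices to [s]. /xospomgumbuz/ → xospomgumbus.

xospomgumbus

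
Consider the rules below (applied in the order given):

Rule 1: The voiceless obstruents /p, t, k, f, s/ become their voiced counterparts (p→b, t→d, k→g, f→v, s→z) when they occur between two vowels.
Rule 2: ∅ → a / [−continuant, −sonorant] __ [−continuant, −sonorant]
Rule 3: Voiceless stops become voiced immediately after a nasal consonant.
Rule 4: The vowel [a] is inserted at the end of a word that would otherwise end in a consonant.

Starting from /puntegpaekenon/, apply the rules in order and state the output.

pundegapaegenona

Rule 1 (intervocalic voicing): /k/ is a voiceless obstruent between vowels /e/ and /e/, so it voices to [g]. /puntegpaekenon/ → puntegpaegenon.
Rule 2 (stop-cluster a-epenthesis): /g/ and /p/ form a stop–stop cluster, so [a] is inserted between them. /puntegpaegenon/ → puntegapaegenon.
Rule 3 (post-nasal voicing): /t/ is a voiceless stop immediately after the nasal /n/, so it voices to [d]. /puntegapaegenon/ → pundegapaegenon.
Rule 4 (final a-epenthesis): the form ends in the consonant /n/, so [a] is inserted word-finally. /pundegapaegenon/ → pundegapaegenona.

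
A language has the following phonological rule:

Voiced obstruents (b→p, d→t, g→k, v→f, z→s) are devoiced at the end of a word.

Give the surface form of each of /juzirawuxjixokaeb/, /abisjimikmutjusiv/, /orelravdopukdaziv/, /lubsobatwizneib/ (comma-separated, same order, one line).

/juzirawuxjixokaeb/: /b/ is a voiced obstruent in word-final position, so it devoices to [p]. → [juzirawuxjixokaep].
/abisjimikmutjusiv/: /v/ is a voiced obstruent in word-final position, so it devoices to [f]. → [abisjimikmutjusif].
/orelravdopukdaziv/: /v/ is a voiced obstruent in word-final position, so it devoices to [f]. → [orelravdopukdazif].
/lubsobatwizneib/: /b/ is a voiced obstruent in word-final position, so it devoices to [p]. → [lubsobatwizneip].

juzirawuxjixokaep, abisjimikmutjusif, orelravdopukdazif, lubsobatwizneip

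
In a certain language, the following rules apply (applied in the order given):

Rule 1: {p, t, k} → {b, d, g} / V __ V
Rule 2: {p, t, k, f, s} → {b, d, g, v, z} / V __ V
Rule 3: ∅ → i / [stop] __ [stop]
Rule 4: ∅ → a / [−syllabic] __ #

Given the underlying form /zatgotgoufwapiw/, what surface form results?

Rule 1 (intervocalic voicing): /p/ is a voiceless stop between vowels /a/ and /i/, so it voices to [b]. /zatgotgoufwapiw/ → zatgotgoufwabiw.
Rule 2 (intervocalic voicing): no segment meets the environment; /zatgotgoufwabiw/ is unchanged.
Rule 3 (stop-cluster i-epenthesis): /t/ and /g/ form a stop–stop cluster, so [i] is inserted between them. /t/ and /g/ form a stop–stop cluster, so [i] is inserted between them. /zatgotgoufwabiw/ → zatigotigoufwabiw.
Rule 4 (final a-epenthesis): the form ends in the consonant /w/, so [a] is inserted word-finally. /zatigotigoufwabiw/ → zatigotigoufwabiwa.

zatigotigoufwabiwa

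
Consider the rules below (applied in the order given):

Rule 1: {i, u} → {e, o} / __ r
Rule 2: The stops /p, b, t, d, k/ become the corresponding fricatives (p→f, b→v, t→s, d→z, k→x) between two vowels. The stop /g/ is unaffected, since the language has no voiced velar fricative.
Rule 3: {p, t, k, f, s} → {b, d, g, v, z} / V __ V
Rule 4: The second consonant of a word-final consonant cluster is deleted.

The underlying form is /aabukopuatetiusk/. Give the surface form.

aavuxovuazezius

Rule 1 (pre-rhotic lowering): no segment meets the environment; /aabukopuatetiusk/ is unchanged.
Rule 2 (intervocalic spirantization): /b/ is a stop between vowels /a/ and /u/, so it spirantizes to the fricative [v]. /k/ is a stop between vowels /u/ and /o/, so it spirantizes to the fricative [x]. /p/ is a stop between vowels /o/ and /u/, so it spirantizes to the fricative [f]. /t/ is a stop between vowels /a/ and /e/, so it spirantizes to the fricative [s]. /t/ is a stop between vowels /e/ and /i/, so it spirantizes to the fricative [s]. /aabukopuatetiusk/ → aavuxofuasesiusk.
Rule 3 (intervocalic voicing): /f/ is a voiceless obstruent between vowels /o/ and /u/, so it voices to [v]. /s/ is a voiceless obstruent between vowels /a/ and /e/, so it voices to [z]. /s/ is a voiceless obstruent between vowels /e/ and /i/, so it voices to [z]. /aavuxofuasesiusk/ → aavuxovuazeziusk.
Rule 4 (final cluster simplification): /k/ is the second consonant of a word-final cluster /sk/, so it deletes. /aavuxovuazeziusk/ → aavuxovuazezius.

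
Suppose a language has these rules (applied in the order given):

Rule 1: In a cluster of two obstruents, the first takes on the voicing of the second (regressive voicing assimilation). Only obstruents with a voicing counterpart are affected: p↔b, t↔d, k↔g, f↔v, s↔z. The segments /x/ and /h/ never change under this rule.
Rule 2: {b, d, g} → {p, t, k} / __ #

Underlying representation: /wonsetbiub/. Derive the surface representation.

wonsedbiup

Rule 1 (regressive voicing assimilation): /t/ precedes the voiced obstruent /b/, so it voices to [d] by assimilation. /wonsetbiub/ → wonsedbiub.
Rule 2 (final devoicing): /b/ is a voiced stop in word-final position, so it devoices to [p]. /wonsedbiub/ → wonsedbiup.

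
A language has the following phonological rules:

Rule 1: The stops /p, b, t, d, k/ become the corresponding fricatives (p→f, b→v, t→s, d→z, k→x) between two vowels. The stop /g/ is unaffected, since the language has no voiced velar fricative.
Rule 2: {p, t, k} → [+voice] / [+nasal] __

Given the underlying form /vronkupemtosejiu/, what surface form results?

vrongufemdosejiu

Rule 1 (intervocalic spirantization): /p/ is a stop between vowels /u/ and /e/, so it spirantizes to the fricative [f]. /vronkupemtosejiu/ → vronkufemtosejiu.
Rule 2 (post-nasal voicing): /k/ is a voiceless stop immediately after the nasal /n/, so it voices to [g]. /t/ is a voiceless stop immediately after the nasal /m/, so it voices to [d]. /vronkufemtosejiu/ → vrongufemdosejiu.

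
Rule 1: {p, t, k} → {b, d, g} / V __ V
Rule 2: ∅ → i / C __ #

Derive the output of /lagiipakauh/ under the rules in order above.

Rule 1 (intervocalic voicing): /p/ is a voiceless stop between vowels /i/ and /a/, so it voices to [b]. /k/ is a voiceless stop between vowels /a/ and /a/, so it voices to [g]. /lagiipakauh/ → lagiibagauh.
Rule 2 (final i-epenthesis): the form ends in the consonant /h/, so [i] is inserted word-finally. /lagiibagauh/ → lagiibagauhi.

lagiibagauhi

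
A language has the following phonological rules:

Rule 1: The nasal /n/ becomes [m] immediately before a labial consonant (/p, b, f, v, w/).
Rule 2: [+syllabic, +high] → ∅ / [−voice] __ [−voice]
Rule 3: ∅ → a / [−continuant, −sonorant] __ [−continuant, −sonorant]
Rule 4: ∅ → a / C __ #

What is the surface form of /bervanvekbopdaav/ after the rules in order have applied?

Rule 1 (nasal place assimilation): /n/ precedes the labial consonant /v/, so it assimilates in place to [m]. /bervanvekbopdaav/ → bervamvekbopdaav.
Rule 2 (high vowel syncope): no segment meets the environment; /bervamvekbopdaav/ is unchanged.
Rule 3 (stop-cluster a-epenthesis): /k/ and /b/ form a stop–stop cluster, so [a] is inserted between them. /p/ and /d/ form a stop–stop cluster, so [a] is inserted between them. /bervamvekbopdaav/ → bervamvekabopadaav.
Rule 4 (final a-epenthesis): the form ends in the consonant /v/, so [a] is inserted word-finally. /bervamvekabopadaav/ → bervamvekabopadaava.

bervamvekabopadaava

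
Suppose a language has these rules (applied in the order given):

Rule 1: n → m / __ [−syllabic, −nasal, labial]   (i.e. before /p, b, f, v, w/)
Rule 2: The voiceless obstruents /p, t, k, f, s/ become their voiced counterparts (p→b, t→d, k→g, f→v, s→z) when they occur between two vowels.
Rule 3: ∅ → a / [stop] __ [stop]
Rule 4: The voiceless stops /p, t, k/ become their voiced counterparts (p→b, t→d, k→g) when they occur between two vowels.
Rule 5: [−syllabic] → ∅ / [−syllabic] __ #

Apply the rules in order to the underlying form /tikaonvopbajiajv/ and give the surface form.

Rule 1 (nasal place assimilation): /n/ precedes the labial consonant /v/, so it assimilates in place to [m]. /tikaonvopbajiajv/ → tikaomvopbajiajv.
Rule 2 (intervocalic voicing): /k/ is a voiceless obstruent between vowels /i/ and /a/, so it voices to [g]. /tikaomvopbajiajv/ → tigaomvopbajiajv.
Rule 3 (stop-cluster a-epenthesis): /p/ and /b/ form a stop–stop cluster, so [a] is inserted between them. /tigaomvopbajiajv/ → tigaomvopabajiajv.
Rule 4 (intervocalic voicing): /p/ is a voiceless stop between vowels /o/ and /a/, so it voices to [b]. /tigaomvopabajiajv/ → tigaomvobabajiajv.
Rule 5 (final cluster simplification): /v/ is the second consonant of a word-final cluster /jv/, so it deletes. /tigaomvobabajiajv/ → tigaomvobabajiaj.

tigaomvobabajiaj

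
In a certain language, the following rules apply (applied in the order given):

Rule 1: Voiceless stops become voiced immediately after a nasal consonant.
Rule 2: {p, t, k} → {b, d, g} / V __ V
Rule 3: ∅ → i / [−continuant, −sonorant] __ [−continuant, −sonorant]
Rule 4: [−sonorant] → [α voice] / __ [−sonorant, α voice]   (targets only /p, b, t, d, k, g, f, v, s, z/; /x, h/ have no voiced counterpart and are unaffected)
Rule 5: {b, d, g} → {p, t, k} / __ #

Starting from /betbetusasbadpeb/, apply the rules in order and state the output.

betibedusazbadipep

Rule 1 (post-nasal voicing): no segment meets the environment; /betbetusasbadpeb/ is unchanged.
Rule 2 (intervocalic voicing): /t/ is a voiceless stop between vowels /e/ and /u/, so it voices to [d]. /betbetusasbadpeb/ → betbedusasbadpeb.
Rule 3 (stop-cluster i-epenthesis): /t/ and /b/ form a stop–stop cluster, so [i] is inserted between them. /d/ and /p/ form a stop–stop cluster, so [i] is inserted between them. /betbedusasbadpeb/ → betibedusasbadipeb.
Rule 4 (regressive voicing assimilation): /s/ precedes the voiced obstruent /b/, so it voices to [z] by assimilation. /betibedusasbadipeb/ → betibedusazbadipeb.
Rule 5 (final devoicing): /b/ is a voiced stop in word-final position, so it devoices to [p]. /betibedusazbadipeb/ → betibedusazbadipep.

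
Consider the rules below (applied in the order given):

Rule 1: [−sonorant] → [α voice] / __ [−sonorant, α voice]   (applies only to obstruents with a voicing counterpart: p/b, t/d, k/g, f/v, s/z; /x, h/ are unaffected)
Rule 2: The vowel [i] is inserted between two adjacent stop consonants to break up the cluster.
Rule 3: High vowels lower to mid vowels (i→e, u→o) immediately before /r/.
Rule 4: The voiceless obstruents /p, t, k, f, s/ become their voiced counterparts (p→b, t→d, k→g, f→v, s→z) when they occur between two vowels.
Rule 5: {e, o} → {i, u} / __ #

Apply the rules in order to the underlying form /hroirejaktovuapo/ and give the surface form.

hroerejagidovuabu

Rule 1 (regressive voicing assimilation): no segment meets the environment; /hroirejaktovuapo/ is unchanged.
Rule 2 (stop-cluster i-epenthesis): /k/ and /t/ form a stop–stop cluster, so [i] is inserted between them. /hroirejaktovuapo/ → hroirejakitovuapo.
Rule 3 (pre-rhotic lowering): /i/ is a high vowel immediately before /r/, so it lowers to [e]. /hroirejakitovuapo/ → hroerejakitovuapo.
Rule 4 (intervocalic voicing): /k/ is a voiceless obstruent between vowels /a/ and /i/, so it voices to [g]. /t/ is a voiceless obstruent between vowels /i/ and /o/, so it voices to [d]. /p/ is a voiceless obstruent between vowels /a/ and /o/, so it voices to [b]. /hroerejakitovuapo/ → hroerejagidovuabo.
Rule 5 (final vowel raising): /o/ is a mid vowel in word-final position, so it raises to [u]. /hroerejagidovuabo/ → hroerejagidovuabu.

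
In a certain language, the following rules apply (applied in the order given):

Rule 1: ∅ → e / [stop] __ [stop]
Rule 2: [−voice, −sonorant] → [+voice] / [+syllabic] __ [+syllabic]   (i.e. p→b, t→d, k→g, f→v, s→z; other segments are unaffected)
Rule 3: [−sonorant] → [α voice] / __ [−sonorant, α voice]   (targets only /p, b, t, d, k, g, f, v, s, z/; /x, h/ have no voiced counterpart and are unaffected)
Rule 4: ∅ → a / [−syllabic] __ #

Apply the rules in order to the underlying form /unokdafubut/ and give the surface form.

Rule 1 (stop-cluster e-epenthesis): /k/ and /d/ form a stop–stop cluster, so [e] is inserted between them. /unokdafubut/ → unokedafubut.
Rule 2 (intervocalic voicing): /k/ is a voiceless obstruent between vowels /o/ and /e/, so it voices to [g]. /f/ is a voiceless obstruent between vowels /a/ and /u/, so it voices to [v]. /unokedafubut/ → unogedavubut.
Rule 3 (regressive voicing assimilation): no segment meets the environment; /unogedavubut/ is unchanged.
Rule 4 (final a-epenthesis): the form ends in the consonant /t/, so [a] is inserted word-finally. /unogedavubut/ → unogedavubuta.

unogedavubuta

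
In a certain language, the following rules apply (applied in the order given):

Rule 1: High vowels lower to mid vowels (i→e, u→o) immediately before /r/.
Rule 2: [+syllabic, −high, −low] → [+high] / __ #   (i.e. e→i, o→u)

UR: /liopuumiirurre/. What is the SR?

Rule 1 (pre-rhotic lowering): /i/ is a high vowel immediately before /r/, so it lowers to [e]. /u/ is a high vowel immediately before /r/, so it lowers to [o]. /liopuumiirurre/ → liopuumierorre.
Rule 2 (final vowel raising): /e/ is a mid vowel in word-final position, so it raises to [i]. /liopuumierorre/ → liopuumierorri.

liopuumierorri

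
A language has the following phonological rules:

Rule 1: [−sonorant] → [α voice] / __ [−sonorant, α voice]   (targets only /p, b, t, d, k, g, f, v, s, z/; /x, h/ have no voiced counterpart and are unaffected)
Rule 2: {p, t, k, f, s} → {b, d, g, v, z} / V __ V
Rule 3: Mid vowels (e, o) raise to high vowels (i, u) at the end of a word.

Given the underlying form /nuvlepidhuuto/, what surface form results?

Rule 1 (regressive voicing assimilation): /d/ precedes the voiceless obstruent /h/, so it devoices to [t] by assimilation. /nuvlepidhuuto/ → nuvlepithuuto.
Rule 2 (intervocalic voicing): /p/ is a voiceless obstruent between vowels /e/ and /i/, so it voices to [b]. /t/ is a voiceless obstruent between vowels /u/ and /o/, so it voices to [d]. /nuvlepithuuto/ → nuvlebithuudo.
Rule 3 (final vowel raising): /o/ is a mid vowel in word-final position, so it raises to [u]. /nuvlebithuudo/ → nuvlebithuudu.

nuvlebithuudu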